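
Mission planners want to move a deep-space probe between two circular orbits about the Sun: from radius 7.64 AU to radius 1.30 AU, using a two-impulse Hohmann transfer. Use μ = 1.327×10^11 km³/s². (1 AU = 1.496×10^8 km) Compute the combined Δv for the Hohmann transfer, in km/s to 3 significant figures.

In km: r₁ = 7.64 × 1.496×10^8 = 1.142944×10^9 km; r₂ = 1.30 × 1.496×10^8 = 1.9448×10^8 km.
Semi-major axis of the transfer orbit: a_t = (1.142944×10^9 + 1.9448×10^8)/2 = 6.68712×10^8 km.
At r₁ the circular-orbit speed is v₁ = √(μ/r₁) = 10.775 km/s.
Transfer-orbit speed at r₁ (vis-viva equation): v_a = √[μ(2/r₁ − 1/a_t)] = 5.8109 km/s.
First burn Δv₁ = |v_a − v₁| = 4.964 km/s.
At r₂, v₂ = √(μ/r₂) = 26.121 km/s.
Transfer-orbit speed at r₂: v_p = √[μ(2/r₂ − 1/a_t)] = 34.150 km/s.
Second burn Δv₂ = |v₂ − v_p| = 8.029 km/s.
Δv = Δv₁ + Δv₂ = 4.964 + 8.029 = 12.99 km/s.

Δv = 13.0 km/s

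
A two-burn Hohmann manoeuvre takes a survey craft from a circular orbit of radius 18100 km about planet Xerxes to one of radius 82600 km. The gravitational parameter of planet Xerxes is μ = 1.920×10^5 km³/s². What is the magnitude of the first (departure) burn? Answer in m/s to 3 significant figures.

Δv₁ = 915 m/s

Semi-major axis of the transfer orbit: a_t = (18100 + 82600)/2 = 50350 km.
On the circular orbit at r = 18100 km, v_c = √(μ/r) = 3.2570 km/s.
Vis-viva on the transfer ellipse at r = 18100 km gives v_t = √[μ(2/r − 1/a_t)] = 4.1716 km/s.
Δv₁ = |v_t − v_c| = |4.1716 − 3.2570| = 0.9146 km/s.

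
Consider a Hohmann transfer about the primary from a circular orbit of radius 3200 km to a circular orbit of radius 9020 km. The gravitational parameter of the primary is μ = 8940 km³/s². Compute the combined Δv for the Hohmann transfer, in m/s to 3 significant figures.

Δv = 634 m/s

Transfer-ellipse semi-major axis a_t = (r₁ + r₂)/2 = (3200 + 9020)/2 = 6110 km.
At r₁ the circular-orbit speed is v₁ = √(μ/r₁) = 1.67145 km/s.
Transfer-orbit speed at r₁ (vis-viva): v_p = √[μ(2/r₁ − 1/a_t)] = 2.03084 km/s.
First burn Δv₁ = |v_p − v₁| = 0.3594 km/s.
Circular speed at r₂: v₂ = √(μ/r₂) = 0.9956 km/s.
Transfer-orbit speed at r₂: v_a = √[μ(2/r₂ − 1/a_t)] = 0.7205 km/s.
Second burn Δv₂ = |v₂ − v_a| = 0.2751 km/s.
Δv = Δv₁ + Δv₂ = 0.3594 + 0.2751 = 0.6345 km/s.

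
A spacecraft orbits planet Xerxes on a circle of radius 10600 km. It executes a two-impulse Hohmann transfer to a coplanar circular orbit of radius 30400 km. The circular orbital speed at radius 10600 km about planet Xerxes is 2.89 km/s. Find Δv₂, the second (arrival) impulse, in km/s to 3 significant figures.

Δv₂ = 0.479 km/s

From the circular-orbit relation v² = μ/r at r = 10600 km: μ = v²r = (2.89)² × 10600 = 88532.3 km³/s².
Semi-major axis of the transfer orbit: a_t = (10600 + 30400)/2 = 20500 km.
Circular speed at r = 30400 km: v_c = √(μ/r) = 1.7065 km/s.
Transfer-orbit speed at the same r (vis-viva, a = a_t): v_t = √[μ(2/r − 1/a_t)] = 1.2271 km/s.
Δv₂ = |v_t − v_c| = |1.2271 − 1.7065| = 0.4794 km/s.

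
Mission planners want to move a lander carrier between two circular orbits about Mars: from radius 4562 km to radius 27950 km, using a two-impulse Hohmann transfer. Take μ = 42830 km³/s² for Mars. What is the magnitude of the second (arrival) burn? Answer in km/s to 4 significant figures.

Δv₂ = 0.5821 km/s

Transfer-ellipse semi-major axis a_t = (r₁ + r₂)/2 = (4562 + 27950)/2 = 16256 km.
Circular speed at r = 27950 km: v_c = √(μ/r) = 1.2379 km/s.
Transfer-orbit speed at the same r (vis-viva, a = a_t): v_t = √[μ(2/r − 1/a_t)] = 0.65577 km/s.
Δv₂ = |v_t − v_c| = |0.65577 − 1.2379| = 0.5821 km/s.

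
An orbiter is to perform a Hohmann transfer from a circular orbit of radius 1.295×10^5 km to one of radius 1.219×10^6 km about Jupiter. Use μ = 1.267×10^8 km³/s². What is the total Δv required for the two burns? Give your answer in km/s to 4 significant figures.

The Hohmann ellipse has a_t = (r₁ + r₂)/2 = 6.7425×10^5 km.
Circular speed at r₁: v₁ = √(μ/r₁) = √(1.267×10^8/1.295×10^5) = 31.28 km/s.
Transfer-orbit speed at r₁ (v² = μ(2/r − 1/a)): v_p = √[μ(2/r₁ − 1/a_t)] = 42.06 km/s.
First burn Δv₁ = |v_p − v₁| = 10.78 km/s.
At r₂, v₂ = √(μ/r₂) = 10.195 km/s.
Transfer-orbit speed at r₂: v_a = √[μ(2/r₂ − 1/a_t)] = 4.4680 km/s.
Second burn Δv₂ = |v₂ − v_a| = 5.727 km/s.
Δv = Δv₁ + Δv₂ = 10.78 + 5.727 = 16.51 km/s.

Δv = 16.51 km/s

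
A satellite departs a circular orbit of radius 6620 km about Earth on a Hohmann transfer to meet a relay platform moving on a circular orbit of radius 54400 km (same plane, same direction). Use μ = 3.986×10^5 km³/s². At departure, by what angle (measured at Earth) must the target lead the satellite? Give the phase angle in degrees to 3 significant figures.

Transfer-ellipse semi-major axis a_t = (r₁ + r₂)/2 = (6620 + 54400)/2 = 30510 km.
The half-period of the transfer ellipse is t = π√(a_t³/μ) = 26518 s.
The target's mean motion on its circular orbit is ω₂ = √(μ/r₂³) = 4.9759×10^-5 rad/s.
Angle swept by the target during transfer: ω₂·t = 1.3195 rad = 75.60°.
Arrival is 180° from departure on the ellipse, so φ = 180° − 75.60° = 104°.

φ = 104°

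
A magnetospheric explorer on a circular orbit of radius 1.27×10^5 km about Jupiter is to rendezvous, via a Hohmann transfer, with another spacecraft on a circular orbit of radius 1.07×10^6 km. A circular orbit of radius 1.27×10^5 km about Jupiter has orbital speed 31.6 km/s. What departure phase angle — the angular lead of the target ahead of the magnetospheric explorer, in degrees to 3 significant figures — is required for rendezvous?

φ = 105°

From the circular-orbit relation v² = μ/r at r = 1.27×10^5 km: μ = v²r = (31.6)² × 1.27×10^5 = 1.26817×10^8 km³/s².
The Hohmann ellipse has a_t = (r₁ + r₂)/2 = 5.985×10^5 km.
The half-period of the transfer ellipse is t = π√(a_t³/μ) = 1.29169×10^5 s.
The target's mean motion on its circular orbit is ω₂ = √(μ/r₂³) = 1.01745×10^-5 rad/s.
Angle swept by the target during transfer: ω₂·t = 1.3142 rad = 75.30°.
The magnetospheric explorer traverses 180° on the transfer ellipse, so the target must lead by 180° − 75.30° = 105°.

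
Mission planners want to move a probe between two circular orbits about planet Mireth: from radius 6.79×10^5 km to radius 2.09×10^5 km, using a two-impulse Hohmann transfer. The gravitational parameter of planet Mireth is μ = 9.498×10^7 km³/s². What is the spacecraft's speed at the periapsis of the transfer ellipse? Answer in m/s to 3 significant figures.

v = 26400 m/s

The Hohmann ellipse has a_t = (r₁ + r₂)/2 = 4.440×10^5 km.
The periapsis of the transfer ellipse is at r = 2.090×10^5 km.
Vis-viva: v = √[μ(2/r − 1/a_t)] = √[9.498×10^7 × (2/2.090×10^5 − 1/4.440×10^5)] = 26.36 km/s.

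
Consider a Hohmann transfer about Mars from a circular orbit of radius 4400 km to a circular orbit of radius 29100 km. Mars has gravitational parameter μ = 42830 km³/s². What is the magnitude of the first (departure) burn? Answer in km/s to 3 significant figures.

Δv₁ = 0.992 km/s

Semi-major axis of the transfer orbit: a_t = (4400 + 29100)/2 = 16750 km.
On the circular orbit at r = 4400 km, v_c = √(μ/r) = 3.11995 km/s.
Transfer-orbit speed at the same r (vis-viva, a = a_t): v_t = √[μ(2/r − 1/a_t)] = 4.11232 km/s.
Δv₁ = |v_t − v_c| = |4.11232 − 3.11995| = 0.9924 km/s.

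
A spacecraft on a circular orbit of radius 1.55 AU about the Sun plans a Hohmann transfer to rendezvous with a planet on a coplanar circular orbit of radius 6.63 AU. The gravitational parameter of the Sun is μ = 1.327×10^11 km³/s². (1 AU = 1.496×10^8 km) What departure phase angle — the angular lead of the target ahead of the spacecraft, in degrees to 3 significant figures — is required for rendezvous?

φ = 92.8°

In km: r₁ = 1.55 × 1.496×10^8 = 2.3188×10^8 km; r₂ = 6.63 × 1.496×10^8 = 9.91848×10^8 km.
Semi-major axis of the transfer orbit: a_t = (2.3188×10^8 + 9.91848×10^8)/2 = 6.11864×10^8 km.
Transfer time t = π√(a_t³/μ) = 1.305259×10^8 s.
Target angular speed ω₂ = √(μ/r₂³) = 1.166186×10^-8 rad/s.
Angle swept by the target during transfer: ω₂·t = 1.52217 rad = 87.21°.
Arrival is 180° from departure on the ellipse, so φ = 180° − 87.21° = 92.8°.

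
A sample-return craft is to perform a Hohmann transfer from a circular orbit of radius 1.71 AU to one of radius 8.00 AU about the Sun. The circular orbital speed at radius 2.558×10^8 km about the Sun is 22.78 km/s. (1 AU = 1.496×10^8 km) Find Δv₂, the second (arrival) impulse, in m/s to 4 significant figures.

From the circular-orbit relation v² = μ/r at r = 2.558×10^8 km: μ = v²r = (22.78)² × 2.558×10^8 = 1.32742×10^11 km³/s².
In km: r₁ = 1.71 × 1.496×10^8 = 2.55816×10^8 km; r₂ = 8.00 × 1.496×10^8 = 1.1968×10^9 km.
Semi-major axis of the transfer orbit: a_t = (2.55816×10^8 + 1.1968×10^9)/2 = 7.26308×10^8 km.
Circular speed at r = 1.1968×10^9 km: v_c = √(μ/r) = 10.5316 km/s.
Transfer-orbit speed at the same r (vis-viva, a = a_t): v_t = √[μ(2/r − 1/a_t)] = 6.25024 km/s.
Δv₂ = |v_t − v_c| = |6.25024 − 10.5316| = 4.281 km/s.

Δv₂ = 4281 m/s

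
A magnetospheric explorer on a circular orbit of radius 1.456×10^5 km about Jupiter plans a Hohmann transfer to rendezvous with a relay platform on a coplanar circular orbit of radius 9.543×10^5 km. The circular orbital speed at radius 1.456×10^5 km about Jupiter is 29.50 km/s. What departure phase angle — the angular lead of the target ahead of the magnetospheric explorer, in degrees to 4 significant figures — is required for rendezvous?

From the circular-orbit relation v² = μ/r at r = 1.456×10^5 km: μ = v²r = (29.50)² × 1.456×10^5 = 1.26708×10^8 km³/s².
Semi-major axis of the transfer orbit: a_t = (1.456×10^5 + 9.543×10^5)/2 = 5.4995×10^5 km.
Transfer time t = π√(a_t³/μ) = 1.1382×10^5 s.
The target's mean motion on its circular orbit is ω₂ = √(μ/r₂³) = 1.2075×10^-5 rad/s.
Angle swept by the target during transfer: ω₂·t = 1.37438 rad = 78.746°.
The magnetospheric explorer traverses 180° on the transfer ellipse, so the target must lead by 180° − 78.746° = 101.3°.

φ = 101.3°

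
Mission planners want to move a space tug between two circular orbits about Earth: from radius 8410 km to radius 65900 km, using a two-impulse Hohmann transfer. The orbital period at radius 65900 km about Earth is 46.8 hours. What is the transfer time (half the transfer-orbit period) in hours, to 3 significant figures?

t = 9.91 hours

From Kepler's third law T² = 4π²r³/μ at r = 65900 km, T = 46.8 hours = 46.8 × 3600 s = 1.6848×10^5 s: μ = 4π²r³/T² = 3.98033×10^5 km³/s².
Transfer-ellipse semi-major axis a_t = (r₁ + r₂)/2 = (8410 + 65900)/2 = 37155 km.
By Kepler's third law the transfer-orbit period is T = 2π√(a_t³/μ), so t = T/2 = 35660 s.
Converting: 35660 s ÷ 3600 s/hour = 9.91 hours.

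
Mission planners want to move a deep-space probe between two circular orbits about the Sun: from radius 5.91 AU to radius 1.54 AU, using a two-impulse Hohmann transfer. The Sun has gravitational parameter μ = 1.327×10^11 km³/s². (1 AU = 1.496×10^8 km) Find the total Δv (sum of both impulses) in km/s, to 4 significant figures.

Δv = 10.60 km/s

In km: r₁ = 5.91 × 1.496×10^8 = 8.84136×10^8 km; r₂ = 1.54 × 1.496×10^8 = 2.30384×10^8 km.
The Hohmann ellipse has a_t = (r₁ + r₂)/2 = 5.5726×10^8 km.
Circular speed at r₁: v₁ = √(μ/r₁) = √(1.327×10^11/8.84136×10^8) = 12.251 km/s.
On the transfer ellipse at r₁, vis-viva equation gives v_a = √[μ(2/r₁ − 1/a_t)] = 7.8772 km/s.
First burn Δv₁ = |v_a − v₁| = 4.374 km/s.
At r₂, v₂ = √(μ/r₂) = 24.00 km/s.
Transfer-orbit speed at r₂: v_p = √[μ(2/r₂ − 1/a_t)] = 30.23 km/s.
Second burn Δv₂ = |v₂ − v_p| = 6.230 km/s.
Δv = Δv₁ + Δv₂ = 4.374 + 6.230 = 10.60 km/s.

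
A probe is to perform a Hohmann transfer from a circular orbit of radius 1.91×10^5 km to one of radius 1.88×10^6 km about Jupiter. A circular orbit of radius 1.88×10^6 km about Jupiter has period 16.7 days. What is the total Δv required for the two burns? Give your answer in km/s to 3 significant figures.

From Kepler's third law T² = 4π²r³/μ at r = 1.88×10^6 km, T = 16.7 days = 16.7 × 86400 s = 1.44288×10^6 s: μ = 4π²r³/T² = 1.26001×10^8 km³/s².
Transfer-ellipse semi-major axis a_t = (r₁ + r₂)/2 = (1.910×10^5 + 1.880×10^6)/2 = 1.0355×10^6 km.
Circular speed at r₁: v₁ = √(μ/r₁) = √(1.26001×10^8/1.910×10^5) = 25.6844 km/s.
On the transfer ellipse at r₁, v² = μ(2/r − 1/a) gives v_p = √[μ(2/r₁ − 1/a_t)] = 34.6078 km/s.
First burn Δv₁ = |v_p − v₁| = 8.923 km/s.
At r₂, v₂ = √(μ/r₂) = 8.187 km/s.
Transfer-orbit speed at r₂: v_a = √[μ(2/r₂ − 1/a_t)] = 3.516 km/s.
Second burn Δv₂ = |v₂ − v_a| = 4.671 km/s.
Δv = Δv₁ + Δv₂ = 8.923 + 4.671 = 13.59 km/s.

Δv = 13.6 km/s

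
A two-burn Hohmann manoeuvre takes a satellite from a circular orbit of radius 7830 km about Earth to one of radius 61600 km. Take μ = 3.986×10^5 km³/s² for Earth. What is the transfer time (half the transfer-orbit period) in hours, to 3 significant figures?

The Hohmann ellipse has a_t = (r₁ + r₂)/2 = 34715 km.
Half the transfer-orbit period gives t = π√(a_t³/μ) = 32190 s.
Converting: 32190 s ÷ 3600 s/hour = 8.94 hours.

t = 8.94 hours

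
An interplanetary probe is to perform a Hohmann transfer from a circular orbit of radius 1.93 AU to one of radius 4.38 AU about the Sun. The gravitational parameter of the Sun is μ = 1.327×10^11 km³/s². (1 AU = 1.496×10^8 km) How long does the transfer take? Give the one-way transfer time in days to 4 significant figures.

t = 1024 days

In km: r₁ = 1.93 × 1.496×10^8 = 2.88728×10^8 km; r₂ = 4.38 × 1.496×10^8 = 6.55248×10^8 km.
Semi-major axis of the transfer orbit: a_t = (2.88728×10^8 + 6.55248×10^8)/2 = 4.71988×10^8 km.
By Kepler's third law the transfer-orbit period is T = 2π√(a_t³/μ), so t = T/2 = 8.8432×10^7 s.
Converting: 8.8432×10^7 s ÷ 86400 s/day = 1024 days.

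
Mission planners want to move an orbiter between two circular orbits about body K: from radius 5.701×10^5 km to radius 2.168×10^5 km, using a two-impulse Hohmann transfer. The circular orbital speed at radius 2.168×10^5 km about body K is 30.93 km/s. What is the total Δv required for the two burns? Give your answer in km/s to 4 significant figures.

Δv = 11.22 km/s

From the circular-orbit relation v² = μ/r at r = 2.168×10^5 km: μ = v²r = (30.93)² × 2.168×10^5 = 2.07405×10^8 km³/s².
Semi-major axis of the transfer orbit: a_t = (5.701×10^5 + 2.168×10^5)/2 = 3.9345×10^5 km.
Circular speed at r₁: v₁ = √(μ/r₁) = √(2.07405×10^8/5.701×10^5) = 19.074 km/s.
On the transfer ellipse at r₁, vis-viva equation gives v_a = √[μ(2/r₁ − 1/a_t)] = 14.159 km/s.
First burn Δv₁ = |v_a − v₁| = 4.915 km/s.
At r₂, v₂ = √(μ/r₂) = 30.930 km/s.
Transfer-orbit speed at r₂: v_p = √[μ(2/r₂ − 1/a_t)] = 37.232 km/s.
Second burn Δv₂ = |v₂ − v_p| = 6.302 km/s.
Total Δv = Δv₁ + Δv₂ = 11.22 km/s.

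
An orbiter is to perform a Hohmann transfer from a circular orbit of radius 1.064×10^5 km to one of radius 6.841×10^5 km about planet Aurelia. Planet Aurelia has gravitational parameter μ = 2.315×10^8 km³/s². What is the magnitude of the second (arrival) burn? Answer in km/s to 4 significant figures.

Δv₂ = 8.851 km/s

Transfer-ellipse semi-major axis a_t = (r₁ + r₂)/2 = (1.064×10^5 + 6.841×10^5)/2 = 3.9525×10^5 km.
Circular speed at r = 6.841×10^5 km: v_c = √(μ/r) = 18.3957 km/s.
Vis-viva on the transfer ellipse at r = 6.841×10^5 km gives v_t = √[μ(2/r − 1/a_t)] = 9.54444 km/s.
Δv₂ = |v_t − v_c| = |9.54444 − 18.3957| = 8.851 km/s.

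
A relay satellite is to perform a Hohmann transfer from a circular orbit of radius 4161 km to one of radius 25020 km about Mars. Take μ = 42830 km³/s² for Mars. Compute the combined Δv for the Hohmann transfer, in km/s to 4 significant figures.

Δv = 1.603 km/s

The Hohmann ellipse has a_t = (r₁ + r₂)/2 = 14590.5 km.
At r₁ the circular-orbit speed is v₁ = √(μ/r₁) = 3.208 km/s.
Transfer-orbit speed at r₁ (vis-viva equation): v_p = √[μ(2/r₁ − 1/a_t)] = 4.201 km/s.
First burn Δv₁ = |v_p − v₁| = 0.9930 km/s.
Circular speed at r₂: v₂ = √(μ/r₂) = 1.3084 km/s.
Transfer-orbit speed at r₂: v_a = √[μ(2/r₂ − 1/a_t)] = 0.69871 km/s.
Second burn Δv₂ = |v₂ − v_a| = 0.6097 km/s.
Δv = Δv₁ + Δv₂ = 0.9930 + 0.6097 = 1.603 km/s.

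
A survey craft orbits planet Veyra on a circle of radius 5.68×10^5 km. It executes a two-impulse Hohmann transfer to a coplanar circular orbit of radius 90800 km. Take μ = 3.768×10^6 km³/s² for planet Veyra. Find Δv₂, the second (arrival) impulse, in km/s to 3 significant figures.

The Hohmann ellipse has a_t = (r₁ + r₂)/2 = 3.294×10^5 km.
On the circular orbit at r = 90800 km, v_c = √(μ/r) = 6.442 km/s.
Transfer-orbit speed at the same r (vis-viva, a = a_t): v_t = √[μ(2/r − 1/a_t)] = 8.459 km/s.
Δv₂ = |v_t − v_c| = |8.459 − 6.442| = 2.017 km/s.

Δv₂ = 2.02 km/s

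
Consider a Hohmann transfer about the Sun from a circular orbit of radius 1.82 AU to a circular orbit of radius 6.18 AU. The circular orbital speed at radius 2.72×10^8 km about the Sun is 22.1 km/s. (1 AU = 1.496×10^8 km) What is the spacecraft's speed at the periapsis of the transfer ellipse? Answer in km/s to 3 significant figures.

From the circular-orbit relation v² = μ/r at r = 2.72×10^8 km: μ = v²r = (22.1)² × 2.72×10^8 = 1.32848×10^11 km³/s².
In km: r₁ = 1.82 × 1.496×10^8 = 2.72272×10^8 km; r₂ = 6.18 × 1.496×10^8 = 9.24528×10^8 km.
Transfer-ellipse semi-major axis a_t = (r₁ + r₂)/2 = (2.72272×10^8 + 9.24528×10^8)/2 = 5.984×10^8 km.
At periapsis, r = 2.72272×10^8 km.
From the vis-viva equation, v = √[μ(2/r − 1/a_t)] = 27.46 km/s.

v = 27.5 km/s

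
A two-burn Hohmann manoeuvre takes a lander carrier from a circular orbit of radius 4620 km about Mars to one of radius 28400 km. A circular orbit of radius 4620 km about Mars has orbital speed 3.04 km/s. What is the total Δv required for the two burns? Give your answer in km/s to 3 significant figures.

Δv = 1.52 km/s

From the circular-orbit relation v² = μ/r at r = 4620 km: μ = v²r = (3.04)² × 4620 = 42696.2 km³/s².
Transfer-ellipse semi-major axis a_t = (r₁ + r₂)/2 = (4620 + 28400)/2 = 16510 km.
At r₁ the circular-orbit speed is v₁ = √(μ/r₁) = 3.0400 km/s.
On the transfer ellipse at r₁, v² = μ(2/r − 1/a) gives v_p = √[μ(2/r₁ − 1/a_t)] = 3.9871 km/s.
First burn Δv₁ = |v_p − v₁| = 0.9471 km/s.
At r₂, v₂ = √(μ/r₂) = 1.2261 km/s.
Transfer-orbit speed at r₂: v_a = √[μ(2/r₂ − 1/a_t)] = 0.64861 km/s.
Second burn Δv₂ = |v₂ − v_a| = 0.5775 km/s.
Δv = Δv₁ + Δv₂ = 0.9471 + 0.5775 = 1.525 km/s.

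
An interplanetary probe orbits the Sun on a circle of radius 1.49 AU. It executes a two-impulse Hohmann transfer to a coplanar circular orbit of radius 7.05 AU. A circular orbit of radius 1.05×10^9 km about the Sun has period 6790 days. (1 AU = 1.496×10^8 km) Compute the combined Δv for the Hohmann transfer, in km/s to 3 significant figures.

Δv = 11.5 km/s

From Kepler's third law T² = 4π²r³/μ at r = 1.05×10^9 km, T = 6790 days = 6790 × 86400 s = 5.86656×10^8 s: μ = 4π²r³/T² = 1.32789×10^11 km³/s².
In km: r₁ = 1.49 × 1.496×10^8 = 2.22904×10^8 km; r₂ = 7.05 × 1.496×10^8 = 1.05468×10^9 km.
Transfer-ellipse semi-major axis a_t = (r₁ + r₂)/2 = (2.22904×10^8 + 1.05468×10^9)/2 = 6.38792×10^8 km.
Circular speed at r₁: v₁ = √(μ/r₁) = √(1.32789×10^11/2.22904×10^8) = 24.40739 km/s.
On the transfer ellipse at r₁, vis-viva gives v_p = √[μ(2/r₁ − 1/a_t)] = 31.36187 km/s.
First burn Δv₁ = |v_p − v₁| = 6.954 km/s.
At r₂, v₂ = √(μ/r₂) = 11.22 km/s.
Transfer-orbit speed at r₂: v_a = √[μ(2/r₂ − 1/a_t)] = 6.628 km/s.
Second burn Δv₂ = |v₂ − v_a| = 4.592 km/s.
Δv = Δv₁ + Δv₂ = 6.954 + 4.592 = 11.55 km/s.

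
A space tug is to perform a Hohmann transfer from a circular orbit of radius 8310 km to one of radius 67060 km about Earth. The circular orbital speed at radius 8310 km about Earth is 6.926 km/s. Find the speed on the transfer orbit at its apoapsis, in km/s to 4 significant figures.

From the circular-orbit relation v² = μ/r at r = 8310 km: μ = v²r = (6.926)² × 8310 = 3.98626×10^5 km³/s².
Transfer-ellipse semi-major axis a_t = (r₁ + r₂)/2 = (8310 + 67060)/2 = 37685 km.
The apoapsis of the transfer ellipse is at r = 67060 km.
Applying v² = μ(2/r − 1/a_t): v = 1.145 km/s.

v = 1.145 km/s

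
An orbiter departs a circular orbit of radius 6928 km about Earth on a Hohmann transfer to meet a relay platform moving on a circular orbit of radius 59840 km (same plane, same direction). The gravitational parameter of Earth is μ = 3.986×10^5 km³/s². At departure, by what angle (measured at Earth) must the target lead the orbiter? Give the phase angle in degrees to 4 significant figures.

φ = 105.0°

Transfer-ellipse semi-major axis a_t = (r₁ + r₂)/2 = (6928 + 59840)/2 = 33384 km.
The half-period of the transfer ellipse is t = π√(a_t³/μ) = 30352 s.
Target angular speed ω₂ = √(μ/r₂³) = 4.3130×10^-5 rad/s.
Angle swept by the target during transfer: ω₂·t = 1.3091 rad = 75.01°.
Arrival is 180° from departure on the ellipse, so φ = 180° − 75.01° = 105.0°.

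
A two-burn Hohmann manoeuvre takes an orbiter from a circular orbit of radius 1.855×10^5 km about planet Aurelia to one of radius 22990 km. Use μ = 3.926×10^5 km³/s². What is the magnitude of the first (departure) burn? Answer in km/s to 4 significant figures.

Transfer-ellipse semi-major axis a_t = (r₁ + r₂)/2 = (1.855×10^5 + 22990)/2 = 1.04245×10^5 km.
Circular speed at r = 1.855×10^5 km: v_c = √(μ/r) = 1.4548 km/s.
Transfer-orbit speed at the same r (vis-viva, a = a_t): v_t = √[μ(2/r − 1/a_t)] = 0.68320 km/s.
Δv₁ = |v_t − v_c| = |0.68320 − 1.4548| = 0.7716 km/s.

Δv₁ = 0.7716 km/s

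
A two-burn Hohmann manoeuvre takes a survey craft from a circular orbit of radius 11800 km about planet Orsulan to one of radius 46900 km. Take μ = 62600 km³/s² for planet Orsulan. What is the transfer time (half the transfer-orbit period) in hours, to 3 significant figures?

Transfer-ellipse semi-major axis a_t = (r₁ + r₂)/2 = (11800 + 46900)/2 = 29350 km.
Transfer time t = π√(a_t³/μ) = π√((29350)³ / 62600) = 63140 s.
Converting: 63140 s ÷ 3600 s/hour = 17.5 hours.

t = 17.5 hours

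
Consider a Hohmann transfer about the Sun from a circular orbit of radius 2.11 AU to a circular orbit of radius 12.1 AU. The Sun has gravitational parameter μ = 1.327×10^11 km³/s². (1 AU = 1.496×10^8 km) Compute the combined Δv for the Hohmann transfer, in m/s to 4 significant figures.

Δv = 10150 m/s

In km: r₁ = 2.11 × 1.496×10^8 = 3.15656×10^8 km; r₂ = 12.1 × 1.496×10^8 = 1.81016×10^9 km.
The Hohmann ellipse has a_t = (r₁ + r₂)/2 = 1.062908×10^9 km.
At r₁ the circular-orbit speed is v₁ = √(μ/r₁) = 20.5035 km/s.
Transfer-orbit speed at r₁ (vis-viva equation): v_p = √[μ(2/r₁ − 1/a_t)] = 26.7571 km/s.
First burn Δv₁ = |v_p − v₁| = 6.254 km/s.
At r₂, v₂ = √(μ/r₂) = 8.562 km/s.
Transfer-orbit speed at r₂: v_a = √[μ(2/r₂ − 1/a_t)] = 4.666 km/s.
Second burn Δv₂ = |v₂ − v_a| = 3.896 km/s.
Δv = Δv₁ + Δv₂ = 6.254 + 3.896 = 10.15 km/s.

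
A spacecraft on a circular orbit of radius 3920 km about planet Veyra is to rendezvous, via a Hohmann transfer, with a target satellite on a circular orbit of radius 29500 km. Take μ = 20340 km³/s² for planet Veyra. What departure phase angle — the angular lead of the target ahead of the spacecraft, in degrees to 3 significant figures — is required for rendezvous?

Transfer-ellipse semi-major axis a_t = (r₁ + r₂)/2 = (3920 + 29500)/2 = 16710 km.
The half-period of the transfer ellipse is t = π√(a_t³/μ) = 47582 s.
Target angular speed ω₂ = √(μ/r₂³) = 2.8148×10^-5 rad/s.
Angle swept by the target during transfer: ω₂·t = 1.3393 rad = 76.74°.
The spacecraft traverses 180° on the transfer ellipse, so the target must lead by 180° − 76.74° = 103°.

φ = 103°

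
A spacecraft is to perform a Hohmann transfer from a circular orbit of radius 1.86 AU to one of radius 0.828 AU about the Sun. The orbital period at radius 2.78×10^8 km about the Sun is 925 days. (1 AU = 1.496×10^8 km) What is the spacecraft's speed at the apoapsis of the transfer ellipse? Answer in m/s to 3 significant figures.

From Kepler's third law T² = 4π²r³/μ at r = 2.78×10^8 km, T = 925 days = 925 × 86400 s = 7.992×10^7 s: μ = 4π²r³/T² = 1.32795×10^11 km³/s².
In km: r₁ = 1.86 × 1.496×10^8 = 2.78256×10^8 km; r₂ = 0.828 × 1.496×10^8 = 1.238688×10^8 km.
Semi-major axis of the transfer orbit: a_t = (2.78256×10^8 + 1.238688×10^8)/2 = 2.010624×10^8 km.
The apoapsis of the transfer ellipse is at r = 2.78256×10^8 km.
Vis-viva: v = √[μ(2/r − 1/a_t)] = √[1.32795×10^11 × (2/2.78256×10^8 − 1/2.010624×10^8)] = 17.15 km/s.

v = 17100 m/s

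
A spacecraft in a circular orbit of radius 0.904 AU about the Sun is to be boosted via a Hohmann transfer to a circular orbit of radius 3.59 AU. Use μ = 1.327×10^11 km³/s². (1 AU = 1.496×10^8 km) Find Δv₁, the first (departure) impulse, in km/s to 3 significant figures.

Δv₁ = 8.27 km/s

In km: r₁ = 0.904 × 1.496×10^8 = 1.352384×10^8 km; r₂ = 3.59 × 1.496×10^8 = 5.37064×10^8 km.
Semi-major axis of the transfer orbit: a_t = (1.352384×10^8 + 5.37064×10^8)/2 = 3.361512×10^8 km.
Circular speed at r = 1.352384×10^8 km: v_c = √(μ/r) = 31.32 km/s.
Vis-viva on the transfer ellipse at r = 1.352384×10^8 km gives v_t = √[μ(2/r − 1/a_t)] = 39.59 km/s.
Δv₁ = |v_t − v_c| = |39.59 − 31.32| = 8.270 km/s.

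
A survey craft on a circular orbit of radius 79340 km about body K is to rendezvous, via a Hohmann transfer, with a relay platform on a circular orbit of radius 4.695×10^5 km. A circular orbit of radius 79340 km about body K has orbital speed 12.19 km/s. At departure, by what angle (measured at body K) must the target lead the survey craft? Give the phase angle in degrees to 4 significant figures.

From the circular-orbit relation v² = μ/r at r = 79340 km: μ = v²r = (12.19)² × 79340 = 1.17896×10^7 km³/s².
Transfer-ellipse semi-major axis a_t = (r₁ + r₂)/2 = (79340 + 4.695×10^5)/2 = 2.7442×10^5 km.
The half-period of the transfer ellipse is t = π√(a_t³/μ) = 1.3153×10^5 s.
Target angular speed ω₂ = √(μ/r₂³) = 1.0673×10^-5 rad/s.
Angle swept by the target during transfer: ω₂·t = 1.4038 rad = 80.43°.
The survey craft traverses 180° on the transfer ellipse, so the target must lead by 180° − 80.43° = 99.57°.

φ = 99.57°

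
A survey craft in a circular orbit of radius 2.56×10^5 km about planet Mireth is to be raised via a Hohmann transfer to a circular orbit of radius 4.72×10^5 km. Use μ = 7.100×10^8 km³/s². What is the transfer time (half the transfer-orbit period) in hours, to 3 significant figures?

t = 7.19 hours

Transfer-ellipse semi-major axis a_t = (r₁ + r₂)/2 = (2.560×10^5 + 4.720×10^5)/2 = 3.640×10^5 km.
By Kepler's third law the transfer-orbit period is T = 2π√(a_t³/μ), so t = T/2 = 25890 s.
Converting: 25890 s ÷ 3600 s/hour = 7.19 hours.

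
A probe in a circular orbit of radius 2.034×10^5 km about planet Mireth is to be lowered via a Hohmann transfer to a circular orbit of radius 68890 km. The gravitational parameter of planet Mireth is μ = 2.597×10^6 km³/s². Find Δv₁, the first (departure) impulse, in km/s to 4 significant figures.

Semi-major axis of the transfer orbit: a_t = (2.034×10^5 + 68890)/2 = 1.36145×10^5 km.
Circular speed at r = 2.034×10^5 km: v_c = √(μ/r) = 3.573 km/s.
Vis-viva on the transfer ellipse at r = 2.034×10^5 km gives v_t = √[μ(2/r − 1/a_t)] = 2.542 km/s.
Δv₁ = |v_t − v_c| = |2.542 − 3.573| = 1.031 km/s.

Δv₁ = 1.031 km/s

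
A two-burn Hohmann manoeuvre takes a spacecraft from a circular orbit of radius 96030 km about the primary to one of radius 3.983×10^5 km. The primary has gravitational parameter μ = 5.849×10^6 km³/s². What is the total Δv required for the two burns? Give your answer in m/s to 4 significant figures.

Δv = 3546 m/s

Semi-major axis of the transfer orbit: a_t = (96030 + 3.983×10^5)/2 = 2.47165×10^5 km.
Circular speed at r₁: v₁ = √(μ/r₁) = √(5.849×10^6/96030) = 7.804 km/s.
On the transfer ellipse at r₁, vis-viva equation gives v_p = √[μ(2/r₁ − 1/a_t)] = 9.907 km/s.
First burn Δv₁ = |v_p − v₁| = 2.103 km/s.
Circular speed at r₂: v₂ = √(μ/r₂) = 3.832 km/s.
Transfer-orbit speed at r₂: v_a = √[μ(2/r₂ − 1/a_t)] = 2.389 km/s.
Second burn Δv₂ = |v₂ − v_a| = 1.443 km/s.
Total Δv = Δv₁ + Δv₂ = 3.546 km/s.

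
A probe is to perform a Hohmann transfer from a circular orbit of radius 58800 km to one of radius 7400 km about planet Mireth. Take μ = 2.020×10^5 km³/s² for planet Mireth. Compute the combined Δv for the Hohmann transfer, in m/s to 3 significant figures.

Δv = 2720 m/s

Semi-major axis of the transfer orbit: a_t = (58800 + 7400)/2 = 33100 km.
At r₁ the circular-orbit speed is v₁ = √(μ/r₁) = 1.8535 km/s.
Transfer-orbit speed at r₁ (vis-viva): v_a = √[μ(2/r₁ − 1/a_t)] = 0.87637 km/s.
First burn Δv₁ = |v_a − v₁| = 0.9771 km/s.
Circular speed at r₂: v₂ = √(μ/r₂) = 5.225 km/s.
Transfer-orbit speed at r₂: v_p = √[μ(2/r₂ − 1/a_t)] = 6.964 km/s.
Second burn Δv₂ = |v₂ − v_p| = 1.739 km/s.
Total Δv = Δv₁ + Δv₂ = 2.716 km/s.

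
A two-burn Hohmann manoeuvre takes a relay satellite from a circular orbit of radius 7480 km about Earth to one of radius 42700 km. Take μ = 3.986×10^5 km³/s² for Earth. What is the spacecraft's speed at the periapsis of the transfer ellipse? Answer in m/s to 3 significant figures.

v = 9520 m/s

Transfer-ellipse semi-major axis a_t = (r₁ + r₂)/2 = (7480 + 42700)/2 = 25090 km.
At periapsis, r = 7480 km.
Applying v² = μ(2/r − 1/a_t): v = 9.523 km/s.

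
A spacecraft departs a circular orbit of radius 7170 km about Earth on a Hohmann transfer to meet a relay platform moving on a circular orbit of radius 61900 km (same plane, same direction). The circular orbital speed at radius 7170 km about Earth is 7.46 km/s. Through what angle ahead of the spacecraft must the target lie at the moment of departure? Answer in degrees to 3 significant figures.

φ = 105°

From the circular-orbit relation v² = μ/r at r = 7170 km: μ = v²r = (7.46)² × 7170 = 3.99022×10^5 km³/s².
Transfer-ellipse semi-major axis a_t = (r₁ + r₂)/2 = (7170 + 61900)/2 = 34535 km.
The half-period of the transfer ellipse is t = π√(a_t³/μ) = 31918 s.
Target angular speed ω₂ = √(μ/r₂³) = 4.1017×10^-5 rad/s.
Angle swept by the target during transfer: ω₂·t = 1.3092 rad = 75.01°.
The spacecraft traverses 180° on the transfer ellipse, so the target must lead by 180° − 75.01° = 105°.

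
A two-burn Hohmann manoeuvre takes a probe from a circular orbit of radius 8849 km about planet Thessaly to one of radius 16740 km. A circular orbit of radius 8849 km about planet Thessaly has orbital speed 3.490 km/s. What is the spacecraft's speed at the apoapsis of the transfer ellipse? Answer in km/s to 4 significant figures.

v = 2.110 km/s

From the circular-orbit relation v² = μ/r at r = 8849 km: μ = v²r = (3.490)² × 8849 = 1.07782×10^5 km³/s².
Semi-major axis of the transfer orbit: a_t = (8849 + 16740)/2 = 12794.5 km.
At apoapsis, r = 16740 km.
Vis-viva: v = √[μ(2/r − 1/a_t)] = √[1.07782×10^5 × (2/16740 − 1/12794.5)] = 2.110 km/s.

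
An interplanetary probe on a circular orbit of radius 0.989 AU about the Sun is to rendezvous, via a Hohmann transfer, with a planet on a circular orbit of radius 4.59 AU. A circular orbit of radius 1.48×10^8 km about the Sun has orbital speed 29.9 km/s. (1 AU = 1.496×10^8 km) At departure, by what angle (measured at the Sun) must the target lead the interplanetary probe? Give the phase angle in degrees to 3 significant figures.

From the circular-orbit relation v² = μ/r at r = 1.48×10^8 km: μ = v²r = (29.9)² × 1.48×10^8 = 1.32313×10^11 km³/s².
In km: r₁ = 0.989 × 1.496×10^8 = 1.479544×10^8 km; r₂ = 4.59 × 1.496×10^8 = 6.86664×10^8 km.
Semi-major axis of the transfer orbit: a_t = (1.479544×10^8 + 6.86664×10^8)/2 = 4.173092×10^8 km.
The half-period of the transfer ellipse is t = π√(a_t³/μ) = 7.3627×10^7 s.
Target angular speed ω₂ = √(μ/r₂³) = 2.0216×10^-8 rad/s.
Angle swept by the target during transfer: ω₂·t = 1.4884 rad = 85.28°.
Arrival is 180° from departure on the ellipse, so φ = 180° − 85.28° = 94.7°.

φ = 94.7°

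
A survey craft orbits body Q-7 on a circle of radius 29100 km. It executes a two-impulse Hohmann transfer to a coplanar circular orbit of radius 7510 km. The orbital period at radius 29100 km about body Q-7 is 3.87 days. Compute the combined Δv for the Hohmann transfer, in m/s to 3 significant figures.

From Kepler's third law T² = 4π²r³/μ at r = 29100 km, T = 3.87 days = 3.87 × 86400 s = 3.34368×10^5 s: μ = 4π²r³/T² = 8701.40 km³/s².
Semi-major axis of the transfer orbit: a_t = (29100 + 7510)/2 = 18305 km.
Circular speed at r₁: v₁ = √(μ/r₁) = √(8701.40/29100) = 0.54682 km/s.
Transfer-orbit speed at r₁ (vis-viva equation): v_a = √[μ(2/r₁ − 1/a_t)] = 0.35025 km/s.
First burn Δv₁ = |v_a − v₁| = 0.19657 km/s.
Circular speed at r₂: v₂ = √(μ/r₂) = 1.076402 km/s.
Transfer-orbit speed at r₂: v_p = √[μ(2/r₂ − 1/a_t)] = 1.357176 km/s.
Second burn Δv₂ = |v₂ − v_p| = 0.28077 km/s.
Δv = Δv₁ + Δv₂ = 0.19657 + 0.28077 = 0.4773 km/s.

Δv = 477 m/s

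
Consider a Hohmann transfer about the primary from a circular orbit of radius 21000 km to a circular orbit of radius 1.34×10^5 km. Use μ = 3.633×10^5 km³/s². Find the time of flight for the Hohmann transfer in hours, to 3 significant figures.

Transfer-ellipse semi-major axis a_t = (r₁ + r₂)/2 = (21000 + 1.340×10^5)/2 = 77500 km.
Half the transfer-orbit period gives t = π√(a_t³/μ) = 1.1245×10^5 s.
Converting: 1.1245×10^5 s ÷ 3600 s/hour = 31.2 hours.

t = 31.2 hours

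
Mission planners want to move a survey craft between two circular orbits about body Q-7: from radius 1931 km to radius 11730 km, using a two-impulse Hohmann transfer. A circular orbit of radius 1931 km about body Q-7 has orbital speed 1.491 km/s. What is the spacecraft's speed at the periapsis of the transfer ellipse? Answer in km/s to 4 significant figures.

From the circular-orbit relation v² = μ/r at r = 1931 km: μ = v²r = (1.491)² × 1931 = 4292.77 km³/s².
Semi-major axis of the transfer orbit: a_t = (1931 + 11730)/2 = 6830.5 km.
At periapsis, r = 1931 km.
From the vis-viva equation, v = √[μ(2/r − 1/a_t)] = 1.954 km/s.

v = 1.954 km/s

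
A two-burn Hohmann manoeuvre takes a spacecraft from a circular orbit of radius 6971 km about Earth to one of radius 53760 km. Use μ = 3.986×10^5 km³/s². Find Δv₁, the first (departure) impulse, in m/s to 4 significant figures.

Δv₁ = 2500 m/s

Transfer-ellipse semi-major axis a_t = (r₁ + r₂)/2 = (6971 + 53760)/2 = 30365.5 km.
On the circular orbit at r = 6971 km, v_c = √(μ/r) = 7.56173 km/s.
Transfer-orbit speed at the same r (vis-viva, a = a_t): v_t = √[μ(2/r − 1/a_t)] = 10.0614 km/s.
Δv₁ = |v_t − v_c| = |10.0614 − 7.56173| = 2.500 km/s.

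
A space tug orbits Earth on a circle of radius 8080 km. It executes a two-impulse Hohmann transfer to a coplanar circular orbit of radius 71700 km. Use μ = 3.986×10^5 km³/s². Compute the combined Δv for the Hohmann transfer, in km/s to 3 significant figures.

Δv = 3.69 km/s

Transfer-ellipse semi-major axis a_t = (r₁ + r₂)/2 = (8080 + 71700)/2 = 39890 km.
Circular speed at r₁: v₁ = √(μ/r₁) = √(3.986×10^5/8080) = 7.024 km/s.
Transfer-orbit speed at r₁ (vis-viva equation): v_p = √[μ(2/r₁ − 1/a_t)] = 9.417 km/s.
First burn Δv₁ = |v_p − v₁| = 2.393 km/s.
At r₂, v₂ = √(μ/r₂) = 2.358 km/s.
Transfer-orbit speed at r₂: v_a = √[μ(2/r₂ − 1/a_t)] = 1.061 km/s.
Second burn Δv₂ = |v₂ − v_a| = 1.297 km/s.
Δv = Δv₁ + Δv₂ = 2.393 + 1.297 = 3.690 km/s.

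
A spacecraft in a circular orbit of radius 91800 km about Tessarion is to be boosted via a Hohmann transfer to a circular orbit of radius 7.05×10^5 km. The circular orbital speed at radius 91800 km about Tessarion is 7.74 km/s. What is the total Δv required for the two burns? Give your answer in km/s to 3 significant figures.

Δv = 4.01 km/s

From the circular-orbit relation v² = μ/r at r = 91800 km: μ = v²r = (7.74)² × 91800 = 5.49952×10^6 km³/s².
Transfer-ellipse semi-major axis a_t = (r₁ + r₂)/2 = (91800 + 7.050×10^5)/2 = 3.984×10^5 km.
Circular speed at r₁: v₁ = √(μ/r₁) = √(5.49952×10^6/91800) = 7.7400 km/s.
On the transfer ellipse at r₁, v² = μ(2/r − 1/a) gives v_p = √[μ(2/r₁ − 1/a_t)] = 10.296 km/s.
First burn Δv₁ = |v_p − v₁| = 2.556 km/s.
Circular speed at r₂: v₂ = √(μ/r₂) = 2.793 km/s.
Transfer-orbit speed at r₂: v_a = √[μ(2/r₂ − 1/a_t)] = 1.341 km/s.
Second burn Δv₂ = |v₂ − v_a| = 1.452 km/s.
Δv = Δv₁ + Δv₂ = 2.556 + 1.452 = 4.008 km/s.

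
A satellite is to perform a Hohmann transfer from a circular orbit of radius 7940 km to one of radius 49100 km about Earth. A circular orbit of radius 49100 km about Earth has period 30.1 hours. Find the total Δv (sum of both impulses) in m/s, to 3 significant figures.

From Kepler's third law T² = 4π²r³/μ at r = 49100 km, T = 30.1 hours = 30.1 × 3600 s = 1.0836×10^5 s: μ = 4π²r³/T² = 3.97985×10^5 km³/s².
The Hohmann ellipse has a_t = (r₁ + r₂)/2 = 28520 km.
Circular speed at r₁: v₁ = √(μ/r₁) = √(3.97985×10^5/7940) = 7.0798 km/s.
Transfer-orbit speed at r₁ (vis-viva equation): v_p = √[μ(2/r₁ − 1/a_t)] = 9.2894 km/s.
First burn Δv₁ = |v_p − v₁| = 2.2096 km/s.
At r₂, v₂ = √(μ/r₂) = 2.8470 km/s.
Transfer-orbit speed at r₂: v_a = √[μ(2/r₂ − 1/a_t)] = 1.5022 km/s.
Second burn Δv₂ = |v₂ − v_a| = 1.3448 km/s.
Total Δv = Δv₁ + Δv₂ = 3.554 km/s.

Δv = 3550 m/s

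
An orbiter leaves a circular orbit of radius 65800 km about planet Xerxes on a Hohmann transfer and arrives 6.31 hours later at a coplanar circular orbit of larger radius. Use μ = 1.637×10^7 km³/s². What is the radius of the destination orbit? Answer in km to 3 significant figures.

r₂ = 1.24×10^5 km

Transfer time t = 6.31 hours = 22716 s, and t = π√(a_t³/μ).
So a_t = (μ t²/π²)^(1/3) = (1.637×10^7 × (22716)² / π²)^(1/3) = 94945 km.
Since a_t = (r₁ + r₂)/2, r₂ = 2a_t − r₁ = 2×94945 − 65800 = 1.2409×10^5 km.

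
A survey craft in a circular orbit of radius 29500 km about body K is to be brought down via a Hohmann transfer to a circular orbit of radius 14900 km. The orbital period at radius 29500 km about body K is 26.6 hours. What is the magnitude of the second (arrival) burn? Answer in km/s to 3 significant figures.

Δv₂ = 0.416 km/s

From Kepler's third law T² = 4π²r³/μ at r = 29500 km, T = 26.6 hours = 26.6 × 3600 s = 95760 s: μ = 4π²r³/T² = 1.10524×10^5 km³/s².
The Hohmann ellipse has a_t = (r₁ + r₂)/2 = 22200 km.
On the circular orbit at r = 14900 km, v_c = √(μ/r) = 2.724 km/s.
Transfer-orbit speed at the same r (vis-viva, a = a_t): v_t = √[μ(2/r − 1/a_t)] = 3.140 km/s.
Δv₂ = |v_t − v_c| = |3.140 − 2.724| = 0.4160 km/s.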